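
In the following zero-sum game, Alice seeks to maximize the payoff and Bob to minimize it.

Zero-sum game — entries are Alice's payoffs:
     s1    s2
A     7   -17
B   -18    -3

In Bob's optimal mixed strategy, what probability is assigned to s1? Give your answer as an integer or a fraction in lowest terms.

14/39

Row minima are -17 and -18, so Alice's maximin is -17; column maxima are 7 and -3, so Bob's minimax is -3. These differ, so the equilibrium is in mixed strategies.
Let Bob play s1 with probability q. Alice is indifferent when 7q − 17(1−q) = −18q − 3(1−q), giving q = 14/39.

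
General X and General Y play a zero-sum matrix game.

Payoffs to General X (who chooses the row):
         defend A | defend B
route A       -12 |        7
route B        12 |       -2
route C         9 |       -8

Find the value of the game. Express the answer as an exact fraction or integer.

Row route C is strictly dominated by row route B, so General X never plays it.
The remaining 2×2 game on (route A, route B) × (defend A, defend B) has no saddle point. Let General X play route A with probability p; indifference gives −12p + 12(1−p) = 7p − 2(1−p), so p = 14/33.
Similarly General Y's optimal q on defend A is 3/11, and the value is -12·(3/11) + (7)·(8/11) = 20/11.

20/11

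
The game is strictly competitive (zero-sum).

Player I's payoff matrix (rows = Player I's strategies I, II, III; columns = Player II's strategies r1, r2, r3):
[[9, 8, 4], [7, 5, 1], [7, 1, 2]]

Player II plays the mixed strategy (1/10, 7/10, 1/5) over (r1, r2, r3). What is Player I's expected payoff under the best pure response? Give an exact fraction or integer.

I: (9)·(1/10) + (8)·(7/10) + (4)·(1/5) = 73/10.
II: (7)·(1/10) + (5)·(7/10) + (1)·(1/5) = 22/5.
III: (7)·(1/10) + (1)·(7/10) + (2)·(1/5) = 9/5.
The best pure response is I with expected payoff 73/10.

73/10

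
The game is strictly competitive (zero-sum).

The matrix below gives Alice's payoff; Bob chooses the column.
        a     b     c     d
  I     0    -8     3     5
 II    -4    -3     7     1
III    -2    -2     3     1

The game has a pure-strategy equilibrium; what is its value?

-2

Row minima: -8, -4, -2 → Alice's maximin is -2.
Column maxima: 0, -2, 7, 5 → Bob's minimax is -2.
They coincide at (III, b), so the value is -2.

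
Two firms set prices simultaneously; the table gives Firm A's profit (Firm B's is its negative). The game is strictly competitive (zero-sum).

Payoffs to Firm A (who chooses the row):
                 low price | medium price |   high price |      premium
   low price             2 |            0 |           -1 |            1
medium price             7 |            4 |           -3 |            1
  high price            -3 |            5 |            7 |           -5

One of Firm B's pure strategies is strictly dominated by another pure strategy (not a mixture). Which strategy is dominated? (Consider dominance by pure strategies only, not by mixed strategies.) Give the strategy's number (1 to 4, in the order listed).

1

Firm B prefers columns that give Firm A less. Compare low price with premium: 1 < 2, 1 < 7, -5 < -3.
So premium strictly dominates low price for Firm B; low price is strictly dominated.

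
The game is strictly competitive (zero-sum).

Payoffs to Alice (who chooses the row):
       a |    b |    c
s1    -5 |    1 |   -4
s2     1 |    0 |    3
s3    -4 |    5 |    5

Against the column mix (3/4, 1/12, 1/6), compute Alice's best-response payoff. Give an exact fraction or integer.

s1: (-5)·(3/4) + (1)·(1/12) + (-4)·(1/6) = -13/3.
s2: (1)·(3/4) + (0)·(1/12) + (3)·(1/6) = 5/4.
s3: (-4)·(3/4) + (5)·(1/12) + (5)·(1/6) = -7/4.
The best pure response is s2 with expected payoff 5/4.

5/4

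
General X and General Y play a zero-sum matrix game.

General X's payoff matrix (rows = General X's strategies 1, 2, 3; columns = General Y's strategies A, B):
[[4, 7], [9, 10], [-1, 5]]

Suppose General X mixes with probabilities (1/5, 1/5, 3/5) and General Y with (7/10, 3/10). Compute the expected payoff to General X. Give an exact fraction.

Against (7/10, 3/10), each row's expected payoff is 1: 49/10; 2: 93/10; 3: 4/5.
Taking the (1/5, 1/5, 3/5)-weighted average: (1/5)·(49/10) + (1/5)·(93/10) + (3/5)·(4/5) = 83/25.

83/25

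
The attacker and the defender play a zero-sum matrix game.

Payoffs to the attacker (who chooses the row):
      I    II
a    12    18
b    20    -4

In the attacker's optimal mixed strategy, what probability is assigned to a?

4/5

Row minima are 12 and -4, so the attacker's maximin is 12; column maxima are 20 and 18, so the defender's minimax is 18. These differ, so the equilibrium is in mixed strategies.
Let the attacker play a with probability p. The defender is indifferent when 12p + 20(1−p) = 18p − 4(1−p), giving p = 4/5.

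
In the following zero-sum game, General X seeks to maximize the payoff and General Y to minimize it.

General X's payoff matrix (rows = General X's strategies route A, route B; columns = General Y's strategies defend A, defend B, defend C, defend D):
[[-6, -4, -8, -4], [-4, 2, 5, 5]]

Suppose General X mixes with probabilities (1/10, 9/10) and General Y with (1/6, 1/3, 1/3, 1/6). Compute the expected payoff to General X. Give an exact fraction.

101/60

Against (1/6, 1/3, 1/3, 1/6), each row's expected payoff is route A: -17/3; route B: 5/2.
Taking the (1/10, 9/10)-weighted average: (1/10)·(-17/3) + (9/10)·(5/2) = 101/60.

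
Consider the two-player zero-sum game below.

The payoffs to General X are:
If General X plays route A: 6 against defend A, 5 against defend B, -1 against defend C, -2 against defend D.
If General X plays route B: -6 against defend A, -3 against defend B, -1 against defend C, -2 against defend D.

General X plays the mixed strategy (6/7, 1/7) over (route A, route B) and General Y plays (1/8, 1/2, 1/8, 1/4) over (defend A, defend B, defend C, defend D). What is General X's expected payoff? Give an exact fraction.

Against (1/8, 1/2, 1/8, 1/4), each row's expected payoff is route A: 21/8; route B: -23/8.
Taking the (6/7, 1/7)-weighted average: (6/7)·(21/8) + (1/7)·(-23/8) = 103/56.

103/56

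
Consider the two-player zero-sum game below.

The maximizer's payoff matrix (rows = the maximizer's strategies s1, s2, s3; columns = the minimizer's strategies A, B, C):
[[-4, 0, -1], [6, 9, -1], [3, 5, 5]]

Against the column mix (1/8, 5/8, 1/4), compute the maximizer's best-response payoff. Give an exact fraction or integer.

49/8

s1: (-4)·(1/8) + (0)·(5/8) + (-1)·(1/4) = -3/4.
s2: (6)·(1/8) + (9)·(5/8) + (-1)·(1/4) = 49/8.
s3: (3)·(1/8) + (5)·(5/8) + (5)·(1/4) = 19/4.
The best pure response is s2 with expected payoff 49/8.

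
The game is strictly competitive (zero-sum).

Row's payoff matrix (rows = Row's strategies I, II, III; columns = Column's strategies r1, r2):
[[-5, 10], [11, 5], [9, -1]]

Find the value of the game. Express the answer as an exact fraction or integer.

45/7

Row III is strictly dominated by row II, so Row never plays it.
The remaining 2×2 game on (I, II) × (r1, r2) has no saddle point. Let Row play I with probability p; indifference gives −5p + 11(1−p) = 10p + 5(1−p), so p = 2/7.
Similarly Column's optimal q on r1 is 5/21, and the value is -5·(5/21) + (10)·(16/21) = 45/7.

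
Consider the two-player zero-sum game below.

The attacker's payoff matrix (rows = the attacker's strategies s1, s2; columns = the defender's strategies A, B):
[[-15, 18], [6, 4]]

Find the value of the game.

24/5

Row minima are -15 and 4, so the attacker's maximin is 4; column maxima are 6 and 18, so the defender's minimax is 6. These differ, so the equilibrium is in mixed strategies.
Let the attacker play s1 with probability p. The defender is indifferent when −15p + 6(1−p) = 18p + 4(1−p), giving p = 2/35.
Let the defender play A with probability q. The attacker is indifferent when −15q + 18(1−q) = 6q + 4(1−q), giving q = 2/5.
The value is -15·(2/5) + (18)·(3/5) = 24/5.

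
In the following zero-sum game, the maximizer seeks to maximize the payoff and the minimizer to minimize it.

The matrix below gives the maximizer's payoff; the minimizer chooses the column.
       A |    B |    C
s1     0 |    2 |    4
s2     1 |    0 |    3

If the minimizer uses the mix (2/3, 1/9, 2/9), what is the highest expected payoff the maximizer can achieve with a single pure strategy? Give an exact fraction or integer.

4/3

s1: (0)·(2/3) + (2)·(1/9) + (4)·(2/9) = 10/9.
s2: (1)·(2/3) + (0)·(1/9) + (3)·(2/9) = 4/3.
The best pure response is s2 with expected payoff 4/3.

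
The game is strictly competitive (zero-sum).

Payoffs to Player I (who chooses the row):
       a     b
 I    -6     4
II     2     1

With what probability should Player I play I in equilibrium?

Row minima are -6 and 1, so Player I's maximin is 1; column maxima are 2 and 4, so Player II's minimax is 2. These differ, so the equilibrium is in mixed strategies.
Let Player I play I with probability p. Player II is indifferent when −6p + 2(1−p) = 4p + (1−p), giving p = 1/11.

1/11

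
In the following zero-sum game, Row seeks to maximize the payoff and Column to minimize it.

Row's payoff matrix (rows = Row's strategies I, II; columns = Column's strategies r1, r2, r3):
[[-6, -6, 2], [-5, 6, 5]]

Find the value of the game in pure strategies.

-5

Row minima: -6, -5 → Row's maximin is -5.
Column maxima: -5, 6, 5 → Column's minimax is -5.
They coincide at (II, r1), so the value is -5.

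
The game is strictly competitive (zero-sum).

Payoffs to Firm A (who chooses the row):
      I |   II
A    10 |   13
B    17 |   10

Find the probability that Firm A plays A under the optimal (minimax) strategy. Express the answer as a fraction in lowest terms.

Row minima are 10 and 10, so Firm A's maximin is 10; column maxima are 17 and 13, so Firm B's minimax is 13. These differ, so the equilibrium is in mixed strategies.
Let Firm A play A with probability p. Firm B is indifferent when 10p + 17(1−p) = 13p + 10(1−p), giving p = 7/10.

7/10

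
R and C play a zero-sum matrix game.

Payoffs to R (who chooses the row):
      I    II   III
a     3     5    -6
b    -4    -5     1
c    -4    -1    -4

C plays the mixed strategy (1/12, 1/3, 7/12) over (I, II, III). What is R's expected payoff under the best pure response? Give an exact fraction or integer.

a: (3)·(1/12) + (5)·(1/3) + (-6)·(7/12) = -19/12.
b: (-4)·(1/12) + (-5)·(1/3) + (1)·(7/12) = -17/12.
c: (-4)·(1/12) + (-1)·(1/3) + (-4)·(7/12) = -3.
The best pure response is b with expected payoff -17/12.

-17/12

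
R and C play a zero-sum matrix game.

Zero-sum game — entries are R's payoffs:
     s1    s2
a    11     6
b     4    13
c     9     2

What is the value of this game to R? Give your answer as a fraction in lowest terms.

Row c is strictly dominated by row a, so R never plays it.
The remaining 2×2 game on (a, b) × (s1, s2) has no saddle point. Let R play a with probability p; indifference gives 11p + 4(1−p) = 6p + 13(1−p), so p = 9/14.
Similarly C's optimal q on s1 is 1/2, and the value is 11·(1/2) + (6)·(1/2) = 17/2.

17/2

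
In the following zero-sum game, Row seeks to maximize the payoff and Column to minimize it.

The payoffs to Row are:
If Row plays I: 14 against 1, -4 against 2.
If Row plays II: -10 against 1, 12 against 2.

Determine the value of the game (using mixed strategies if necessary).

16/5

Row minima are -4 and -10, so Row's maximin is -4; column maxima are 14 and 12, so Column's minimax is 12. These differ, so the equilibrium is in mixed strategies.
Let Row play I with probability p. Column is indifferent when 14p − 10(1−p) = −4p + 12(1−p), giving p = 11/20.
Let Column play 1 with probability q. Row is indifferent when 14q − 4(1−q) = −10q + 12(1−q), giving q = 2/5.
The value is 14·(2/5) + (-4)·(3/5) = 16/5.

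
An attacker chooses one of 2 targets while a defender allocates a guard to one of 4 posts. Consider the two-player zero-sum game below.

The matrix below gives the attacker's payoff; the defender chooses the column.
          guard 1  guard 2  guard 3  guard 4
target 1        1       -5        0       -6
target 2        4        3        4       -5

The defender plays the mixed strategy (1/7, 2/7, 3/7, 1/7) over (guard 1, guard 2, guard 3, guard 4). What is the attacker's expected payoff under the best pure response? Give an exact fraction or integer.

target 1: (1)·(1/7) + (-5)·(2/7) + (0)·(3/7) + (-6)·(1/7) = -15/7.
target 2: (4)·(1/7) + (3)·(2/7) + (4)·(3/7) + (-5)·(1/7) = 17/7.
The best pure response is target 2 with expected payoff 17/7.

17/7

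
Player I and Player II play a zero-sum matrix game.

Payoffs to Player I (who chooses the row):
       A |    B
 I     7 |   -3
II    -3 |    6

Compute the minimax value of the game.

33/19

Row minima are -3 and -3, so Player I's maximin is -3; column maxima are 7 and 6, so Player II's minimax is 6. These differ, so the equilibrium is in mixed strategies.
Let Player I play I with probability p. Player II is indifferent when 7p − 3(1−p) = −3p + 6(1−p), giving p = 9/19.
Let Player II play A with probability q. Player I is indifferent when 7q − 3(1−q) = −3q + 6(1−q), giving q = 9/19.
The value is 7·(9/19) + (-3)·(10/19) = 33/19.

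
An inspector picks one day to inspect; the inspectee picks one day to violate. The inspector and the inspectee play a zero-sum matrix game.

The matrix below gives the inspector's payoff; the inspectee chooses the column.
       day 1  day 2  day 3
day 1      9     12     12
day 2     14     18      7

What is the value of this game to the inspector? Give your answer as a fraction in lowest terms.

Column day 2 is strictly dominated by day 1 for the inspectee (it gives the inspector more in every row).
The remaining 2×2 game on (day 1, day 2) × (day 1, day 3) has no saddle point. Let the inspector play day 1 with probability p; indifference gives 9p + 14(1−p) = 12p + 7(1−p), so p = 7/10.
Similarly the inspectee's optimal q on day 1 is 1/2, and the value is 9·(1/2) + (12)·(1/2) = 21/2.

21/2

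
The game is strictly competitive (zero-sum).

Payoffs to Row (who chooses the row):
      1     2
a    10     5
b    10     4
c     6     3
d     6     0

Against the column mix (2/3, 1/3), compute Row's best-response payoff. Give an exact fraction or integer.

a: (10)·(2/3) + (5)·(1/3) = 25/3.
b: (10)·(2/3) + (4)·(1/3) = 8.
c: (6)·(2/3) + (3)·(1/3) = 5.
d: (6)·(2/3) + (0)·(1/3) = 4.
The best pure response is a with expected payoff 25/3.

25/3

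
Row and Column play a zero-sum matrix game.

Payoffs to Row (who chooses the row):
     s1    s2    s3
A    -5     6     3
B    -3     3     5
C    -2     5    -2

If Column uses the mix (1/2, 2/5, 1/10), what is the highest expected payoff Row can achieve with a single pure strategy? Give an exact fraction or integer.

4/5

A: (-5)·(1/2) + (6)·(2/5) + (3)·(1/10) = 1/5.
B: (-3)·(1/2) + (3)·(2/5) + (5)·(1/10) = 1/5.
C: (-2)·(1/2) + (5)·(2/5) + (-2)·(1/10) = 4/5.
The best pure response is C with expected payoff 4/5.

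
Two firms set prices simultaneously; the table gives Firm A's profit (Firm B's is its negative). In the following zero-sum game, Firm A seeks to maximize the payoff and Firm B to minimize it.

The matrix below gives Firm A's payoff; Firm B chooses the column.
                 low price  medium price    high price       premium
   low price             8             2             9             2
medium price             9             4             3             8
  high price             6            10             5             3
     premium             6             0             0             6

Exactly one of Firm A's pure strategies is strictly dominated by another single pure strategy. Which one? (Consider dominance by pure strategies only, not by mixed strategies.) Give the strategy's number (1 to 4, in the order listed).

4

Compare premium with medium price: 9 > 6, 4 > 0, 3 > 0, 8 > 6.
So medium price strictly dominates premium for Firm A; premium is strictly dominated.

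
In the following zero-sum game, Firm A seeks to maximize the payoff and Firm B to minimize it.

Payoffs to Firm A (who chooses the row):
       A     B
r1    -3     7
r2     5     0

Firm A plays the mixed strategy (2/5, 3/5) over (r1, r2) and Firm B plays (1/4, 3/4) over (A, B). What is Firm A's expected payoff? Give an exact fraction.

Against (1/4, 3/4), each row's expected payoff is r1: 9/2; r2: 5/4.
Taking the (2/5, 3/5)-weighted average: (2/5)·(9/2) + (3/5)·(5/4) = 51/20.

51/20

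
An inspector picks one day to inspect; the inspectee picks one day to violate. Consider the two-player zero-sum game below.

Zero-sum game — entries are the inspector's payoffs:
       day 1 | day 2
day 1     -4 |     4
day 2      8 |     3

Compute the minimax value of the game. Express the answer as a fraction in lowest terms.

Row minima are -4 and 3, so the inspector's maximin is 3; column maxima are 8 and 4, so the inspectee's minimax is 4. These differ, so the equilibrium is in mixed strategies.
Let the inspector play day 1 with probability p. The inspectee is indifferent when −4p + 8(1−p) = 4p + 3(1−p), giving p = 5/13.
Let the inspectee play day 1 with probability q. The inspector is indifferent when −4q + 4(1−q) = 8q + 3(1−q), giving q = 1/13.
The value is -4·(1/13) + (4)·(12/13) = 44/13.

44/13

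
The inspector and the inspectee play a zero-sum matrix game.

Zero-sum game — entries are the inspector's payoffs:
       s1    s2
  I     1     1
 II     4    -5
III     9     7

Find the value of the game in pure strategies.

7

Row minima: 1, -5, 7 → the inspector's maximin is 7.
Column maxima: 9, 7 → the inspectee's minimax is 7.
They coincide at (III, s2), so the value is 7.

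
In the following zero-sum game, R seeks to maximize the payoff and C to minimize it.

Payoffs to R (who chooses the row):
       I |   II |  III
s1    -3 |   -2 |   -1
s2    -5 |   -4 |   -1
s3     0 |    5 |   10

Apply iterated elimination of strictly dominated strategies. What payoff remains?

0

Column II is strictly dominated by I for C (-3<-2, -5<-4, 0<5); eliminate II.
Row s2 is strictly dominated by row s3 (0>-5, 10>-1); eliminate s2.
Row s1 is strictly dominated by row s3 (0>-3, 10>-1); eliminate s1.
Column III is strictly dominated by I for C (0<10); eliminate III.
Only (s3, I) remains, with payoff 0.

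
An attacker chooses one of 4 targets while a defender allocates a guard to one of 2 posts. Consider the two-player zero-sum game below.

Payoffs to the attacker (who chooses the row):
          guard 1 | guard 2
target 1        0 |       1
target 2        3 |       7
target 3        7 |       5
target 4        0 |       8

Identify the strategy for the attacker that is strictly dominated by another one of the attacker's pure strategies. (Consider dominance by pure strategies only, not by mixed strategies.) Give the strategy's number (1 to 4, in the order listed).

Compare target 1 with target 2: 3 > 0, 7 > 1.
So target 2 strictly dominates target 1 for the attacker; target 1 is strictly dominated.

1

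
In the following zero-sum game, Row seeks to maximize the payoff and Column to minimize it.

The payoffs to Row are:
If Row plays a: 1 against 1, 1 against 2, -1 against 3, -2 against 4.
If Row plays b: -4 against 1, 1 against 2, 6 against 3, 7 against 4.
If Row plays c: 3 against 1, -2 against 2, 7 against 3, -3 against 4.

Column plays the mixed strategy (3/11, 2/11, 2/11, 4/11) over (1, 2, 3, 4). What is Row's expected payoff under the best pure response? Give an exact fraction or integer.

30/11

a: (1)·(3/11) + (1)·(2/11) + (-1)·(2/11) + (-2)·(4/11) = -5/11.
b: (-4)·(3/11) + (1)·(2/11) + (6)·(2/11) + (7)·(4/11) = 30/11.
c: (3)·(3/11) + (-2)·(2/11) + (7)·(2/11) + (-3)·(4/11) = 7/11.
The best pure response is b with expected payoff 30/11.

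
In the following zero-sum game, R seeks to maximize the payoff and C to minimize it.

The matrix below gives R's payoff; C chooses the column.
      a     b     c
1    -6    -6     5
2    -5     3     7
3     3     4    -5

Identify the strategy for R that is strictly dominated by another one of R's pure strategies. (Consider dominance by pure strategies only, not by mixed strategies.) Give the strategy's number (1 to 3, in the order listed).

Compare 1 with 2: -5 > -6, 3 > -6, 7 > 5.
So 2 strictly dominates 1 for R; 1 is strictly dominated.

1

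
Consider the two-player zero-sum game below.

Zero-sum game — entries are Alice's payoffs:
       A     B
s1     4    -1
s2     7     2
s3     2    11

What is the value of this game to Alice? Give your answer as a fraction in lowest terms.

73/14

Row s1 is strictly dominated by row s2, so Alice never plays it.
The remaining 2×2 game on (s2, s3) × (A, B) has no saddle point. Let Alice play s2 with probability p; indifference gives 7p + 2(1−p) = 2p + 11(1−p), so p = 9/14.
Similarly Bob's optimal q on A is 9/14, and the value is 7·(9/14) + (2)·(5/14) = 73/14.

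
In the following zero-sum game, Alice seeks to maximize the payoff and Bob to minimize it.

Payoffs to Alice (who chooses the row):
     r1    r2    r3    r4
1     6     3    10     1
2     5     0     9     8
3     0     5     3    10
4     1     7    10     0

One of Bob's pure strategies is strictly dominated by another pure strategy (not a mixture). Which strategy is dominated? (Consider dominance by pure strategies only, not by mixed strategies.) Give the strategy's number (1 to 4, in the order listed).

Bob prefers columns that give Alice less. Compare r3 with r1: 6 < 10, 5 < 9, 0 < 3, 1 < 10.
So r1 strictly dominates r3 for Bob; r3 is strictly dominated.

3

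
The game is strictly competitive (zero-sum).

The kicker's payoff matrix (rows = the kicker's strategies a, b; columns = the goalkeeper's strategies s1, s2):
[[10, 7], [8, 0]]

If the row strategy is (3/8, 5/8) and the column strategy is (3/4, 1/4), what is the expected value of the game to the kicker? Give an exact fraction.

231/32

Against (3/4, 1/4), each row's expected payoff is a: 37/4; b: 6.
Taking the (3/8, 5/8)-weighted average: (3/8)·(37/4) + (5/8)·(6) = 231/32.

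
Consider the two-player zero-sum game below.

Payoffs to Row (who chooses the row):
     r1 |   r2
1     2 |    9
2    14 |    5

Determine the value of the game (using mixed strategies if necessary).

29/4

Row minima are 2 and 5, so Row's maximin is 5; column maxima are 14 and 9, so Column's minimax is 9. These differ, so the equilibrium is in mixed strategies.
Let Row play 1 with probability p. Column is indifferent when 2p + 14(1−p) = 9p + 5(1−p), giving p = 9/16.
Let Column play r1 with probability q. Row is indifferent when 2q + 9(1−q) = 14q + 5(1−q), giving q = 1/4.
The value is 2·(1/4) + (9)·(3/4) = 29/4.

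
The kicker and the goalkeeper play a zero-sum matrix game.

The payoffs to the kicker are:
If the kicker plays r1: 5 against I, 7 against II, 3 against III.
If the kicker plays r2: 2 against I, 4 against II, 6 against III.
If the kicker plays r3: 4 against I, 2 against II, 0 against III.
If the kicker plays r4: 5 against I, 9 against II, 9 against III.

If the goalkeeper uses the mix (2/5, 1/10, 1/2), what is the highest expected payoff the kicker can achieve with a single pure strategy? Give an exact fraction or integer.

r1: (5)·(2/5) + (7)·(1/10) + (3)·(1/2) = 21/5.
r2: (2)·(2/5) + (4)·(1/10) + (6)·(1/2) = 21/5.
r3: (4)·(2/5) + (2)·(1/10) + (0)·(1/2) = 9/5.
r4: (5)·(2/5) + (9)·(1/10) + (9)·(1/2) = 37/5.
The best pure response is r4 with expected payoff 37/5.

37/5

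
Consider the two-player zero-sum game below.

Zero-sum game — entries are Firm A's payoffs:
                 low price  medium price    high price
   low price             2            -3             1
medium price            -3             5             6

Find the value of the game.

Column high price is strictly dominated by medium price for Firm B (it gives Firm A more in every row).
The remaining 2×2 game on (low price, medium price) × (low price, medium price) has no saddle point. Let Firm A play low price with probability p; indifference gives 2p − 3(1−p) = −3p + 5(1−p), so p = 8/13.
Similarly Firm B's optimal q on low price is 8/13, and the value is 2·(8/13) + (-3)·(5/13) = 1/13.

1/13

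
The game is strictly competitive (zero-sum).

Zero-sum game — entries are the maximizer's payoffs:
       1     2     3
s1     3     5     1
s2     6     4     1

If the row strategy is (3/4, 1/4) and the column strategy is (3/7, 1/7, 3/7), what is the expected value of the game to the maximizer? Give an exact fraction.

19/7

Against (3/7, 1/7, 3/7), each row's expected payoff is s1: 17/7; s2: 25/7.
Taking the (3/4, 1/4)-weighted average: (3/4)·(17/7) + (1/4)·(25/7) = 19/7.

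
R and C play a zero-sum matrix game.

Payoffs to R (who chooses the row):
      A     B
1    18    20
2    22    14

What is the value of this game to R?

94/5

Row minima are 18 and 14, so R's maximin is 18; column maxima are 22 and 20, so C's minimax is 20. These differ, so the equilibrium is in mixed strategies.
Let R play 1 with probability p. C is indifferent when 18p + 22(1−p) = 20p + 14(1−p), giving p = 4/5.
Let C play A with probability q. R is indifferent when 18q + 20(1−q) = 22q + 14(1−q), giving q = 3/5.
The value is 18·(3/5) + (20)·(2/5) = 94/5.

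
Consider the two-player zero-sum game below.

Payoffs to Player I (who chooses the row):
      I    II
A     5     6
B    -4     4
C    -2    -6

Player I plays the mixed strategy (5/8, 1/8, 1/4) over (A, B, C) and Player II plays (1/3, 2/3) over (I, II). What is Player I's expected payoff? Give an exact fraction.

Against (1/3, 2/3), each row's expected payoff is A: 17/3; B: 4/3; C: -14/3.
Taking the (5/8, 1/8, 1/4)-weighted average: (5/8)·(17/3) + (1/8)·(4/3) + (1/4)·(-14/3) = 61/24.

61/24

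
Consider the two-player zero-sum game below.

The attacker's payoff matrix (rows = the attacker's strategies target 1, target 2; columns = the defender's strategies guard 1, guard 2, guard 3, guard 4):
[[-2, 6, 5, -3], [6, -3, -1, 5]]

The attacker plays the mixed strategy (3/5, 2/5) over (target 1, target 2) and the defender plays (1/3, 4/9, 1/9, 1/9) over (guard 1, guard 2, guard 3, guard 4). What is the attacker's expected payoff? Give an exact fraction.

16/9

Against (1/3, 4/9, 1/9, 1/9), each row's expected payoff is target 1: 20/9; target 2: 10/9.
Taking the (3/5, 2/5)-weighted average: (3/5)·(20/9) + (2/5)·(10/9) = 16/9.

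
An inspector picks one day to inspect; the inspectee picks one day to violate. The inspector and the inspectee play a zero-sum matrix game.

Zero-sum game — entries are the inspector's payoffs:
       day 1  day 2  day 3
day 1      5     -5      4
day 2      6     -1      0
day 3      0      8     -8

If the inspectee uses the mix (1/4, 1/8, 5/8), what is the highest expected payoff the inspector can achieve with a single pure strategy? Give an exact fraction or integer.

day 1: (5)·(1/4) + (-5)·(1/8) + (4)·(5/8) = 25/8.
day 2: (6)·(1/4) + (-1)·(1/8) + (0)·(5/8) = 11/8.
day 3: (0)·(1/4) + (8)·(1/8) + (-8)·(5/8) = -4.
The best pure response is day 1 with expected payoff 25/8.

25/8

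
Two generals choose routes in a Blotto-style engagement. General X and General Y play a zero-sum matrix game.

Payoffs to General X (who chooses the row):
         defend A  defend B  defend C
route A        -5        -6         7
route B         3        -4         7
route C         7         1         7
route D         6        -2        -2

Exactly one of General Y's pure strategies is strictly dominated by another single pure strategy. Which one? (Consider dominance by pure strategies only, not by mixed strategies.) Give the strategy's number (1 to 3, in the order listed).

General Y prefers columns that give General X less. Compare defend A with defend B: -6 < -5, -4 < 3, 1 < 7, -2 < 6.
So defend B strictly dominates defend A for General Y; defend A is strictly dominated.

1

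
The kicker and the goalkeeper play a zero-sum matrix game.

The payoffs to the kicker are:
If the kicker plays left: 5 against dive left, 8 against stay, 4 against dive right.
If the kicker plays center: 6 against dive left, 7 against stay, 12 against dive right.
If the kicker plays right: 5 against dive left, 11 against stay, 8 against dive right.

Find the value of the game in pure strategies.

6

Row minima: 4, 6, 5 → the kicker's maximin is 6.
Column maxima: 6, 11, 12 → the goalkeeper's minimax is 6.
They coincide at (center, dive left), so the value is 6.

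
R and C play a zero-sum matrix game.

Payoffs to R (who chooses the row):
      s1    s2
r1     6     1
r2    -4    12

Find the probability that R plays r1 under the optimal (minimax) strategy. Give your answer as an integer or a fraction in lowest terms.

Row minima are 1 and -4, so R's maximin is 1; column maxima are 6 and 12, so C's minimax is 6. These differ, so the equilibrium is in mixed strategies.
Let R play r1 with probability p. C is indifferent when 6p − 4(1−p) = p + 12(1−p), giving p = 16/21.

16/21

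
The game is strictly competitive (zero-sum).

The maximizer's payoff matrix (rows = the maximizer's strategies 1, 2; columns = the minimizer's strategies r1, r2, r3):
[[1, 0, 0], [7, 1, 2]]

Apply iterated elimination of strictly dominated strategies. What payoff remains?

1

Row 1 is strictly dominated by row 2 (7>1, 1>0, 2>0); eliminate 1.
Column r1 is strictly dominated by r2 for the minimizer (1<7); eliminate r1.
Column r3 is strictly dominated by r2 for the minimizer (1<2); eliminate r3.
Only (2, r2) remains, with payoff 1.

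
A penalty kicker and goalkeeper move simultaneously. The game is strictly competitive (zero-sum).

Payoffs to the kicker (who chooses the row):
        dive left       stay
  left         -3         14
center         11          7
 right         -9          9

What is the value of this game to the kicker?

25/3

Row right is strictly dominated by row left, so the kicker never plays it.
The remaining 2×2 game on (left, center) × (dive left, stay) has no saddle point. Let the kicker play left with probability p; indifference gives −3p + 11(1−p) = 14p + 7(1−p), so p = 4/21.
Similarly the goalkeeper's optimal q on dive left is 1/3, and the value is -3·(1/3) + (14)·(2/3) = 25/3.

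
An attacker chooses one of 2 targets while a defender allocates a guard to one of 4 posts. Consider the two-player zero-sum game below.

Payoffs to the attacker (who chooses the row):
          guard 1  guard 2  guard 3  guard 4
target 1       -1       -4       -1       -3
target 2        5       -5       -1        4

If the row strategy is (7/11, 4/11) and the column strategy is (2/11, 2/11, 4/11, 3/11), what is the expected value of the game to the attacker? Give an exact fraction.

Against (2/11, 2/11, 4/11, 3/11), each row's expected payoff is target 1: -23/11; target 2: 8/11.
Taking the (7/11, 4/11)-weighted average: (7/11)·(-23/11) + (4/11)·(8/11) = -129/121.

-129/121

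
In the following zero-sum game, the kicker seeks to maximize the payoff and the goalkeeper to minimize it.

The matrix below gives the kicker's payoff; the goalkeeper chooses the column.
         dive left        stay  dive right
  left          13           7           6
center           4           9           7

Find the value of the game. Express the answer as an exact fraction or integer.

Column stay is strictly dominated by dive right for the goalkeeper (it gives the kicker more in every row).
The remaining 2×2 game on (left, center) × (dive left, dive right) has no saddle point. Let the kicker play left with probability p; indifference gives 13p + 4(1−p) = 6p + 7(1−p), so p = 3/10.
Similarly the goalkeeper's optimal q on dive left is 1/10, and the value is 13·(1/10) + (6)·(9/10) = 67/10.

67/10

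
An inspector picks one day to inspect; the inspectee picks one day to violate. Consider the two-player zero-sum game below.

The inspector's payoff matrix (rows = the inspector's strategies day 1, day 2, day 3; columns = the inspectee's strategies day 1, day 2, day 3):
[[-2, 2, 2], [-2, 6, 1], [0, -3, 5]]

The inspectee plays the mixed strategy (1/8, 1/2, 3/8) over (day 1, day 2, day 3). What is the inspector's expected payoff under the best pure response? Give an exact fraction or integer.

day 1: (-2)·(1/8) + (2)·(1/2) + (2)·(3/8) = 3/2.
day 2: (-2)·(1/8) + (6)·(1/2) + (1)·(3/8) = 25/8.
day 3: (0)·(1/8) + (-3)·(1/2) + (5)·(3/8) = 3/8.
The best pure response is day 2 with expected payoff 25/8.

25/8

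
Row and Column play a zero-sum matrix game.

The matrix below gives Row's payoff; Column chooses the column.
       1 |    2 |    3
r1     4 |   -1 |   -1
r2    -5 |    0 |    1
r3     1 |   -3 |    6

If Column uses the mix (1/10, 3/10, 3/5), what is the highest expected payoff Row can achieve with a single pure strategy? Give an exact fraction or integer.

r1: (4)·(1/10) + (-1)·(3/10) + (-1)·(3/5) = -1/2.
r2: (-5)·(1/10) + (0)·(3/10) + (1)·(3/5) = 1/10.
r3: (1)·(1/10) + (-3)·(3/10) + (6)·(3/5) = 14/5.
The best pure response is r3 with expected payoff 14/5.

14/5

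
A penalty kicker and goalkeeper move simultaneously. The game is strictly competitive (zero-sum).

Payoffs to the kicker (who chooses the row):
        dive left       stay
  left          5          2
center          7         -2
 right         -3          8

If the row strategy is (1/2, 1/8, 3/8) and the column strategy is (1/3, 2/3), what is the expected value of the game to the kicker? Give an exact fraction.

13/4

Against (1/3, 2/3), each row's expected payoff is left: 3; center: 1; right: 13/3.
Taking the (1/2, 1/8, 3/8)-weighted average: (1/2)·(3) + (1/8)·(1) + (3/8)·(13/3) = 13/4.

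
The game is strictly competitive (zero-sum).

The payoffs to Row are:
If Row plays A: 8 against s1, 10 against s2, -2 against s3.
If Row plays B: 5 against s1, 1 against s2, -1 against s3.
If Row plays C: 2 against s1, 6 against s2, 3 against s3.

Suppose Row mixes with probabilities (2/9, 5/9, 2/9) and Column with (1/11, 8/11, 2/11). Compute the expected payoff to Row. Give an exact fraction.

Against (1/11, 8/11, 2/11), each row's expected payoff is A: 84/11; B: 1; C: 56/11.
Taking the (2/9, 5/9, 2/9)-weighted average: (2/9)·(84/11) + (5/9)·(1) + (2/9)·(56/11) = 335/99.

335/99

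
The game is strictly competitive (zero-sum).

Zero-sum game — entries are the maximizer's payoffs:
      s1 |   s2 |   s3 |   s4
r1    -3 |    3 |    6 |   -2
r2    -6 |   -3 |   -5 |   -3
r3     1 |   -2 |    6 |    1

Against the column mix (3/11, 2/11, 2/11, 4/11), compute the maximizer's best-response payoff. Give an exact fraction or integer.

15/11

r1: (-3)·(3/11) + (3)·(2/11) + (6)·(2/11) + (-2)·(4/11) = 1/11.
r2: (-6)·(3/11) + (-3)·(2/11) + (-5)·(2/11) + (-3)·(4/11) = -46/11.
r3: (1)·(3/11) + (-2)·(2/11) + (6)·(2/11) + (1)·(4/11) = 15/11.
The best pure response is r3 with expected payoff 15/11.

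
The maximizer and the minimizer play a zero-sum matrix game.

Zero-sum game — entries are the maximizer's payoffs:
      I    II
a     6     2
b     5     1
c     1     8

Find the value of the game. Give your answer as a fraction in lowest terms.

46/11

Row b is strictly dominated by row a, so the maximizer never plays it.
The remaining 2×2 game on (a, c) × (I, II) has no saddle point. Let the maximizer play a with probability p; indifference gives 6p + (1−p) = 2p + 8(1−p), so p = 7/11.
Similarly the minimizer's optimal q on I is 6/11, and the value is 6·(6/11) + (2)·(5/11) = 46/11.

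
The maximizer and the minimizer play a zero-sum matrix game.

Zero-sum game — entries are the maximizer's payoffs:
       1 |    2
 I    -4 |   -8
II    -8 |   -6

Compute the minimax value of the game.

Row minima are -8 and -8, so the maximizer's maximin is -8; column maxima are -4 and -6, so the minimizer's minimax is -6. These differ, so the equilibrium is in mixed strategies.
Let the maximizer play I with probability p. The minimizer is indifferent when −4p − 8(1−p) = −8p − 6(1−p), giving p = 1/3.
Let the minimizer play 1 with probability q. The maximizer is indifferent when −4q − 8(1−q) = −8q − 6(1−q), giving q = 1/3.
The value is -4·(1/3) + (-8)·(2/3) = -20/3.

-20/3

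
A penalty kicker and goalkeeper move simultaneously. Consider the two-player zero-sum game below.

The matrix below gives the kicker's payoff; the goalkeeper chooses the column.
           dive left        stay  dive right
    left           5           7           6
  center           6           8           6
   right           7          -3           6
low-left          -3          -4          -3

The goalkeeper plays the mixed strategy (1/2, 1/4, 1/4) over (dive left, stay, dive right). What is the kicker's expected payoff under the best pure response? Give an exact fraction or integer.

left: (5)·(1/2) + (7)·(1/4) + (6)·(1/4) = 23/4.
center: (6)·(1/2) + (8)·(1/4) + (6)·(1/4) = 13/2.
right: (7)·(1/2) + (-3)·(1/4) + (6)·(1/4) = 17/4.
low-left: (-3)·(1/2) + (-4)·(1/4) + (-3)·(1/4) = -13/4.
The best pure response is center with expected payoff 13/2.

13/2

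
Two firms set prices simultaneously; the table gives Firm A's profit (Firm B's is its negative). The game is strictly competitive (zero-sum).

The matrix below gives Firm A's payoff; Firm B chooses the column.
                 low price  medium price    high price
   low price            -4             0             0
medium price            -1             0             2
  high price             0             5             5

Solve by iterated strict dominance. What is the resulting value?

0

Row medium price is strictly dominated by row high price (0>-1, 5>0, 5>2); eliminate medium price.
Column medium price is strictly dominated by low price for Firm B (-4<0, 0<5); eliminate medium price.
Row low price is strictly dominated by row high price (0>-4, 5>0); eliminate low price.
Column high price is strictly dominated by low price for Firm B (0<5); eliminate high price.
Only (high price, low price) remains, with payoff 0.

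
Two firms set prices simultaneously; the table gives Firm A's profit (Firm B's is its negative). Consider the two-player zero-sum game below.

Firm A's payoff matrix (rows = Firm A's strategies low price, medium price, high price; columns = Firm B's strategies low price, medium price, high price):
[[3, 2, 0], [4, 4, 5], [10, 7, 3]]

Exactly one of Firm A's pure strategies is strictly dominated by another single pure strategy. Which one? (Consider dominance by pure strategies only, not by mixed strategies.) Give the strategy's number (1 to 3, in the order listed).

1

Compare low price with medium price: 4 > 3, 4 > 2, 5 > 0.
So medium price strictly dominates low price for Firm A; low price is strictly dominated.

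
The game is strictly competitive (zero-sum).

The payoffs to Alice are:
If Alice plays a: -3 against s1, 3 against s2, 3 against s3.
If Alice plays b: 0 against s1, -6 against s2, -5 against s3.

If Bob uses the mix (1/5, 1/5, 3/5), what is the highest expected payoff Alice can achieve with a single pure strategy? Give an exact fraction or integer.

9/5

a: (-3)·(1/5) + (3)·(1/5) + (3)·(3/5) = 9/5.
b: (0)·(1/5) + (-6)·(1/5) + (-5)·(3/5) = -21/5.
The best pure response is a with expected payoff 9/5.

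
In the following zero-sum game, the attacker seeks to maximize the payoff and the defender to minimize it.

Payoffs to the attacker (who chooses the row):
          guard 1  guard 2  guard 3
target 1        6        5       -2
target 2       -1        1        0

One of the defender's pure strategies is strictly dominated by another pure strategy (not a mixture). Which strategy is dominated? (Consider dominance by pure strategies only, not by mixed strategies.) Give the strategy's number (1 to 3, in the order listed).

The defender prefers columns that give the attacker less. Compare guard 2 with guard 3: -2 < 5, 0 < 1.
So guard 3 strictly dominates guard 2 for the defender; guard 2 is strictly dominated.

2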